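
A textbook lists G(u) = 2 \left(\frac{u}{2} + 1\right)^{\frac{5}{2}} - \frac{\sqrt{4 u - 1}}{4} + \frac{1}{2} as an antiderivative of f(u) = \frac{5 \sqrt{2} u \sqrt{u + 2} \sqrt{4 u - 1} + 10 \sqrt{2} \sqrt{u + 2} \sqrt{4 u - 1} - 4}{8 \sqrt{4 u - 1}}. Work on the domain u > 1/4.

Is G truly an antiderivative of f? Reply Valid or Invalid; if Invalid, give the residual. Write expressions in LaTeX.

Valid. The derivative of G reproduces f.

d/du[G] = \frac{\sqrt{2} \left(5 u \sqrt{u + 2} \sqrt{4 u - 1} + 10 \sqrt{u + 2} \sqrt{4 u - 1} - 2 \sqrt{2}\right)}{8 \sqrt{4 u - 1}}
This equals f(u) exactly, so the claim holds.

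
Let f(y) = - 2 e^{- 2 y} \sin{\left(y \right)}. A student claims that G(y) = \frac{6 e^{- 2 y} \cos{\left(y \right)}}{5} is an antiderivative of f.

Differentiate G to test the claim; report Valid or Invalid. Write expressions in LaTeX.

Invalid: d/dy[G] - f = \frac{\left(4 \sin{\left(y \right)} - 12 \cos{\left(y \right)}\right) e^{- 2 y}}{5}, which is not 0.

d/dy[G] = \frac{\left(- 6 \sin{\left(y \right)} - 12 \cos{\left(y \right)}\right) e^{- 2 y}}{5}
d/dy[G] - f(y) = \frac{\left(4 \sin{\left(y \right)} - 12 \cos{\left(y \right)}\right) e^{- 2 y}}{5} != 0.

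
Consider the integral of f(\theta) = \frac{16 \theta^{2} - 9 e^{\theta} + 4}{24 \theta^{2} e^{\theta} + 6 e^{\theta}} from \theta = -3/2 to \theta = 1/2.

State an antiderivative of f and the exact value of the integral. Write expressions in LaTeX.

Antiderivative: F(\theta) = - \frac{3 \operatorname{atan}{\left(2 \theta \right)}}{4} - \frac{2 e^{- \theta}}{3}; value = - \frac{3 \operatorname{atan}{\left(3 \right)}}{4} - \frac{3 \pi}{16} - \frac{2}{3 e^{\frac{1}{2}}} + \frac{2 e^{\frac{3}{2}}}{3}

Check any antiderivative F(\theta) by computing F'(\theta) and comparing it with f(\theta).
F(\theta) = - \frac{3 \operatorname{atan}{\left(2 \theta \right)}}{4} - \frac{2 e^{- \theta}}{3} is an antiderivative of f.
Check: d/d\theta[- \frac{3 \operatorname{atan}{\left(2 \theta \right)}}{4} - \frac{2 e^{- \theta}}{3}] = \frac{16 \theta^{2} - 9 e^{\theta} + 4}{24 \theta^{2} e^{\theta} + 6 e^{\theta}} = f(\theta).
F(1/2) = - \frac{3 \pi}{16} - \frac{2}{3 e^{\frac{1}{2}}}; F(-3/2) = - \frac{2 e^{\frac{3}{2}}}{3} + \frac{3 \operatorname{atan}{\left(3 \right)}}{4}.
Integral = F(1/2) - F(-3/2) = - \frac{3 \operatorname{atan}{\left(3 \right)}}{4} - \frac{3 \pi}{16} - \frac{2}{3 e^{\frac{1}{2}}} + \frac{2 e^{\frac{3}{2}}}{3}.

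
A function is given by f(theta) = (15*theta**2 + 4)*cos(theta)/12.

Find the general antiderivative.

An antiderivative F(theta) passes only if d/dtheta[F] lands on f(theta) exactly.
Check: d/dtheta[5*theta**2*sin(theta)/4 + 5*theta*cos(theta)/2 - 13*sin(theta)/6] = 5*theta**2*cos(theta)/4 + cos(theta)/3, which equals f(theta).

F(theta) = 5*theta**2*sin(theta)/4 + 5*theta*cos(theta)/2 - 13*sin(theta)/6 + C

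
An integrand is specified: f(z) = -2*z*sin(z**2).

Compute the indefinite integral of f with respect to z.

A first test for any F(z): its z-derivative must equal f(z) identically.
Check: d/dz[cos(z**2)] = -2*z*sin(z**2) = f(z).

F(z) = cos(z**2) + C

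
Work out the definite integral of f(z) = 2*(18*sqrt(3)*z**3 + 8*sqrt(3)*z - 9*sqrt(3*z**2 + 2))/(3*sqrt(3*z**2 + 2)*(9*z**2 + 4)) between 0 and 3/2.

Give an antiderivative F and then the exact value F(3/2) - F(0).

Antiderivative: F(z) = sqrt(3)*(4*sqrt(3*z**2 + 2) - 3*sqrt(3)*atan(3*z/2))/9; value = -atan(9/4) - 4*sqrt(6)/9 + 2*sqrt(105)/9

Whatever form F(z) takes, F'(z) = f(z) is non-negotiable.
F(z) = sqrt(3)*(4*sqrt(3*z**2 + 2) - 3*sqrt(3)*atan(3*z/2))/9 is an antiderivative of f.
Check: d/dz[sqrt(3)*(4*sqrt(3*z**2 + 2) - 3*sqrt(3)*atan(3*z/2))/9] = (36*sqrt(3)*z**3 + 16*sqrt(3)*z - 18*sqrt(3*z**2 + 2))/(27*z**2*sqrt(3*z**2 + 2) + 12*sqrt(3*z**2 + 2)), which equals f(z).
F(3/2) = -atan(9/4) + 2*sqrt(105)/9; F(0) = 4*sqrt(6)/9.
Integral = F(3/2) - F(0) = -atan(9/4) - 4*sqrt(6)/9 + 2*sqrt(105)/9.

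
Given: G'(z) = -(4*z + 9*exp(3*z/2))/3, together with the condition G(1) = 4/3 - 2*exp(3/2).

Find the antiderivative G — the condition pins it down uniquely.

G(z) = -2*z**2/3 - 2*exp(3*z/2) + 2

Differentiate the proposed G(z) back; it has to land on the given G'(z).
A general antiderivative is -2*z**2/3 - 2*exp(3*z/2) + C.
The condition gives C = 4/3 - 2*exp(3/2) - (-2*exp(3/2) - 2/3) = 2.
So G(z) = -2*z**2/3 - 2*exp(3*z/2) + 2.
Check: d/dz[-2*z**2/3 - 2*exp(3*z/2) + 2] = -4*z/3 - 3*exp(3*z/2), which equals G'(z).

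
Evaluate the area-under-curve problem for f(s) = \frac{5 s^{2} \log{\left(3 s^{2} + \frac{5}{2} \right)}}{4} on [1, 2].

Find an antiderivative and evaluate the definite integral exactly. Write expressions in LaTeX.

Antiderivative: F(s) = \frac{5 \left(18 s^{3} \log{\left(3 s^{2} + \frac{5}{2} \right)} - 12 s^{3} + 30 s - 5 \sqrt{30} \operatorname{atan}{\left(\frac{\sqrt{30} s}{5} \right)}\right)}{216}; value = - \frac{5}{4} - \frac{25 \sqrt{30} \operatorname{atan}{\left(\frac{2 \sqrt{30}}{5} \right)}}{216} - \frac{5 \log{\left(\frac{11}{2} \right)}}{12} + \frac{25 \sqrt{30} \operatorname{atan}{\left(\frac{\sqrt{30}}{5} \right)}}{216} + \frac{10 \log{\left(\frac{29}{2} \right)}}{3}

Since d/ds undoes antidifferentiation here, F'(s) = f(s) is required of F(s).
F(s) = \frac{5 \left(18 s^{3} \log{\left(3 s^{2} + \frac{5}{2} \right)} - 12 s^{3} + 30 s - 5 \sqrt{30} \operatorname{atan}{\left(\frac{\sqrt{30} s}{5} \right)}\right)}{216} is an antiderivative of f.
Check: d/ds[\frac{5 \left(18 s^{3} \log{\left(3 s^{2} + \frac{5}{2} \right)} - 12 s^{3} + 30 s - 5 \sqrt{30} \operatorname{atan}{\left(\frac{\sqrt{30} s}{5} \right)}\right)}{216}] = \frac{5 s^{2} \log{\left(3 s^{2} + \frac{5}{2} \right)}}{4} = f(s).
F(2) = - \frac{5}{6} - \frac{25 \sqrt{30} \operatorname{atan}{\left(\frac{2 \sqrt{30}}{5} \right)}}{216} + \frac{10 \log{\left(\frac{29}{2} \right)}}{3}; F(1) = - \frac{25 \sqrt{30} \operatorname{atan}{\left(\frac{\sqrt{30}}{5} \right)}}{216} + \frac{5}{12} + \frac{5 \log{\left(\frac{11}{2} \right)}}{12}.
Integral = F(2) - F(1) = - \frac{5}{4} - \frac{25 \sqrt{30} \operatorname{atan}{\left(\frac{2 \sqrt{30}}{5} \right)}}{216} - \frac{5 \log{\left(\frac{11}{2} \right)}}{12} + \frac{25 \sqrt{30} \operatorname{atan}{\left(\frac{\sqrt{30}}{5} \right)}}{216} + \frac{10 \log{\left(\frac{29}{2} \right)}}{3}.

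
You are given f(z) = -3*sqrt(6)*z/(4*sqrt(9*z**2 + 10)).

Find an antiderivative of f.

An antiderivative is F(z) = -sqrt(6)*sqrt(9*z**2 + 10)/12.

The substitution u = 3*z**2/2 + 5/3 works: f is exactly (dF/du)*(du/dz) for that inner function.
Check: d/dz[-sqrt(6)*sqrt(9*z**2 + 10)/12] = -3*sqrt(6)*z/(4*sqrt(9*z**2 + 10)) = f(z).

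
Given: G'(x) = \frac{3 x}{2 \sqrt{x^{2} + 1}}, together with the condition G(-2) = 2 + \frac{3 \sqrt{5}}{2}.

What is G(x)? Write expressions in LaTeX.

G(x) = \frac{3 \sqrt{x^{2} + 1}}{2} + 2

The substitution u = x^{2} + 1 works: G'(x) is exactly (dG/du)*(du/dx) for that inner function.
A general antiderivative is \frac{3 \sqrt{x^{2} + 1}}{2} + C.
The condition gives C = 2 + \frac{3 \sqrt{5}}{2} - (\frac{3 \sqrt{5}}{2}) = 2.
So G(x) = \frac{3 \sqrt{x^{2} + 1}}{2} + 2.
Check: d/dx[\frac{3 \sqrt{x^{2} + 1}}{2} + 2] = \frac{3 x}{2 \sqrt{x^{2} + 1}} = G'(x).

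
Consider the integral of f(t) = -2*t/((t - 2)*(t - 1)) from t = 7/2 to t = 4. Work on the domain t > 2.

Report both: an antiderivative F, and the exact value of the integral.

The denominator factors as (t - 2)*(t - 1); partial fractions split f into directly integrable pieces: 2/(t - 1) - 4/(t - 2).
F(t) = 2*(-2*log(t - 2) + log(t - 1)) is an antiderivative of f.
Check: d/dt[2*(-2*log(t - 2) + log(t - 1))] = -2*t/(t**2 - 3*t + 2), which equals f(t).
F(4) = -4*log(2) + 2*log(3); F(7/2) = -4*log(3/2) + 2*log(5/2).
Integral = F(4) - F(7/2) = -4*log(2) - 2*log(5/2) + 4*log(3/2) + 2*log(3).

Antiderivative: F(t) = 2*(-2*log(t - 2) + log(t - 1)); value = -4*log(2) - 2*log(5/2) + 4*log(3/2) + 2*log(3)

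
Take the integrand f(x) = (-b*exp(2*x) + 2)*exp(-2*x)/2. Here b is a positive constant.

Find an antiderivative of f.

An antiderivative is F(x) = (-b*x*exp(2*x) - 1)*exp(-2*x)/2.

Recover f(x) by differentiating a candidate F(x); any mismatch rules it out.
Check: d/dx[(-b*x*exp(2*x) - 1)*exp(-2*x)/2] = (-b*exp(2*x) + 2)*exp(-2*x)/2 = f(x).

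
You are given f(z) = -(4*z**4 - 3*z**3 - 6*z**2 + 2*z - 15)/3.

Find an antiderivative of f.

Any candidate F(z) must reproduce f(z) exactly when differentiated.
Check: d/dz[-4*z**5/15 + z**4/4 + 2*z**3/3 - z**2/3 + 5*z] = -4*z**4/3 + z**3 + 2*z**2 - 2*z/3 + 5, which equals f(z).

An antiderivative is F(z) = -4*z**5/15 + z**4/4 + 2*z**3/3 - z**2/3 + 5*z.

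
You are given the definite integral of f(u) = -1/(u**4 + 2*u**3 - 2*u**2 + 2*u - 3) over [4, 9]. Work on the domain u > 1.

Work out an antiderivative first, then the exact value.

Antiderivative: F(u) = -log(u - 1)/8 + log(u + 3)/40 + log(u**2 + 1)/20 + atan(u)/5; value = -atan(4)/5 - log(8)/8 - log(17)/20 - log(7)/40 + log(12)/40 + log(3)/8 + log(82)/20 + atan(9)/5

Factor the denominator ((u - 1)*(u + 3)*(u**2 + 1)) and decompose: f = (u + 2)/(10*(u**2 + 1)) + 1/(40*(u + 3)) - 1/(8*(u - 1)); each piece integrates to a log, atan, or power term.
F(u) = -log(u - 1)/8 + log(u + 3)/40 + log(u**2 + 1)/20 + atan(u)/5 is an antiderivative of f.
Check: d/du[-log(u - 1)/8 + log(u + 3)/40 + log(u**2 + 1)/20 + atan(u)/5] = -1/(u**4 + 2*u**3 - 2*u**2 + 2*u - 3) = f(u).
F(9) = -log(8)/8 + log(12)/40 + log(82)/20 + atan(9)/5; F(4) = -log(3)/8 + log(7)/40 + log(17)/20 + atan(4)/5.
Integral = F(9) - F(4) = -atan(4)/5 - log(8)/8 - log(17)/20 - log(7)/40 + log(12)/40 + log(3)/8 + log(82)/20 + atan(9)/5.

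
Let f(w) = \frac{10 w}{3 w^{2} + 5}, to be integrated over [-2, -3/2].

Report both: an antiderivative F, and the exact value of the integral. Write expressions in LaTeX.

f matches the chain-rule pattern g'(h)*h' with inner function h(w) = \frac{3 w^{2}}{2} + \frac{5}{2}; substituting u = h(w) collapses the integral.
F(w) = \frac{5 \log{\left(\frac{3 w^{2}}{2} + \frac{5}{2} \right)}}{3} is an antiderivative of f.
Check: d/dw[\frac{5 \log{\left(\frac{3 w^{2}}{2} + \frac{5}{2} \right)}}{3}] = \frac{10 w}{3 w^{2} + 5} = f(w).
F(-3/2) = \frac{5 \log{\left(\frac{47}{8} \right)}}{3}; F(-2) = \frac{5 \log{\left(\frac{17}{2} \right)}}{3}.
Integral = F(-3/2) - F(-2) = - \frac{5 \log{\left(\frac{17}{2} \right)}}{3} + \frac{5 \log{\left(\frac{47}{8} \right)}}{3}.

Antiderivative: F(w) = \frac{5 \log{\left(\frac{3 w^{2}}{2} + \frac{5}{2} \right)}}{3}; value = - \frac{5 \log{\left(\frac{17}{2} \right)}}{3} + \frac{5 \log{\left(\frac{47}{8} \right)}}{3}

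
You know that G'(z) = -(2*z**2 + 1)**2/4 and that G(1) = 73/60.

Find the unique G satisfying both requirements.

Recover the given G'(z) by differentiating a candidate G(z); any mismatch rules it out.
A general antiderivative is -z**5/5 - z**3/3 - z/4 + C.
The condition gives C = 73/60 - (-47/60) = 2.
So G(z) = (-12*z**5 - 20*z**3 - 15*z + 120)/60.
Check: d/dz[(-12*z**5 - 20*z**3 - 15*z + 120)/60] = -z**4 - z**2 - 1/4, which equals G'(z).

G(z) = (-12*z**5 - 20*z**3 - 15*z + 120)/60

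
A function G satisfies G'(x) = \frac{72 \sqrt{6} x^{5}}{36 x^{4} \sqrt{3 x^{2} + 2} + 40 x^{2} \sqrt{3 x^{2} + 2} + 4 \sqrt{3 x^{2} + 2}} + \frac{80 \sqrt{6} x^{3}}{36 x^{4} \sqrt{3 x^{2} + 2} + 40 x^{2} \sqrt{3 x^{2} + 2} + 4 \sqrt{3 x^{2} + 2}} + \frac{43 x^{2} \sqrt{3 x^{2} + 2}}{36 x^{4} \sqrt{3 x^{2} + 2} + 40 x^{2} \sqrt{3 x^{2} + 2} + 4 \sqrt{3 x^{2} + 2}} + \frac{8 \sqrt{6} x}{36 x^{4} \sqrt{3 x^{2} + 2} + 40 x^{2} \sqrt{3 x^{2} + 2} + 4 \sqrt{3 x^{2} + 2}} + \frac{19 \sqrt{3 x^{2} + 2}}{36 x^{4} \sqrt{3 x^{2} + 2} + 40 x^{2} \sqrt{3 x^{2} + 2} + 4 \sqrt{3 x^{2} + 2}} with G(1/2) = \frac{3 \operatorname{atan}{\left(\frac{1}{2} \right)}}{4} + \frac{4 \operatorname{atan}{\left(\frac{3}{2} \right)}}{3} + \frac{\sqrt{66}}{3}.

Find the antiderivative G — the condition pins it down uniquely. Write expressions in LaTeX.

The integrand splits into summands that can be handled one at a time.
A general antiderivative is 2 \sqrt{2 x^{2} + \frac{4}{3}} + \frac{3 \operatorname{atan}{\left(x \right)}}{4} + \frac{4 \operatorname{atan}{\left(3 x \right)}}{3} + C.
The condition gives C = \frac{3 \operatorname{atan}{\left(\frac{1}{2} \right)}}{4} + \frac{4 \operatorname{atan}{\left(\frac{3}{2} \right)}}{3} + \frac{\sqrt{66}}{3} - (\frac{3 \operatorname{atan}{\left(\frac{1}{2} \right)}}{4} + \frac{4 \operatorname{atan}{\left(\frac{3}{2} \right)}}{3} + \frac{\sqrt{66}}{3}) = 0.
So G(x) = \frac{\sqrt{3} \left(24 \sqrt{2} \sqrt{3 x^{2} + 2} + 9 \sqrt{3} \operatorname{atan}{\left(x \right)} + 16 \sqrt{3} \operatorname{atan}{\left(3 x \right)}\right)}{36}.
Check: d/dx[\frac{\sqrt{3} \left(24 \sqrt{2} \sqrt{3 x^{2} + 2} + 9 \sqrt{3} \operatorname{atan}{\left(x \right)} + 16 \sqrt{3} \operatorname{atan}{\left(3 x \right)}\right)}{36}] = \frac{72 \sqrt{6} x^{5} + 80 \sqrt{6} x^{3} + 43 x^{2} \sqrt{3 x^{2} + 2} + 8 \sqrt{6} x + 19 \sqrt{3 x^{2} + 2}}{36 x^{4} \sqrt{3 x^{2} + 2} + 40 x^{2} \sqrt{3 x^{2} + 2} + 4 \sqrt{3 x^{2} + 2}}, which equals G'(x).

G(x) = \frac{\sqrt{3} \left(24 \sqrt{2} \sqrt{3 x^{2} + 2} + 9 \sqrt{3} \operatorname{atan}{\left(x \right)} + 16 \sqrt{3} \operatorname{atan}{\left(3 x \right)}\right)}{36}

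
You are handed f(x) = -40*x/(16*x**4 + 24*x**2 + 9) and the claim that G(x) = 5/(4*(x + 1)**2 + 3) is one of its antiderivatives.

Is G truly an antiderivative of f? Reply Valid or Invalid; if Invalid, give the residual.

d/dx[G] = (-40*x - 40)/(16*x**4 + 64*x**3 + 120*x**2 + 112*x + 49)
d/dx[G] - f(x) = (1920*x**4 + 3840*x**3 + 3520*x**2 + 1600*x - 360)/(256*x**8 + 1024*x**7 + 2304*x**6 + 3328*x**5 + 3808*x**4 + 3264*x**3 + 2256*x**2 + 1008*x + 441) != 0.

Invalid: d/dx[G] - f = (1920*x**4 + 3840*x**3 + 3520*x**2 + 1600*x - 360)/(256*x**8 + 1024*x**7 + 2304*x**6 + 3328*x**5 + 3808*x**4 + 3264*x**3 + 2256*x**2 + 1008*x + 441), which is not 0.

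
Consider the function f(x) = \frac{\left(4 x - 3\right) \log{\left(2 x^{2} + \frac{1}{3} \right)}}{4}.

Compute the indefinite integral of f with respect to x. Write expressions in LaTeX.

An antiderivative F(x) passes only if d/dx[F] lands on f(x) exactly.
Check: d/dx[- \frac{x^{2}}{2} + \frac{3 x}{2} + \left(\frac{x^{2}}{2} - \frac{3 x}{4}\right) \log{\left(2 x^{2} + \frac{1}{3} \right)} + \frac{\log{\left(x^{2} + \frac{1}{6} \right)}}{12} - \frac{\sqrt{6} \operatorname{atan}{\left(\sqrt{6} x \right)}}{4}] = x \log{\left(2 x^{2} + \frac{1}{3} \right)} - \frac{3 \log{\left(2 x^{2} + \frac{1}{3} \right)}}{4}, which equals f(x).

F(x) = - \frac{x^{2}}{2} + \frac{3 x}{2} + \left(\frac{x^{2}}{2} - \frac{3 x}{4}\right) \log{\left(2 x^{2} + \frac{1}{3} \right)} + \frac{\log{\left(x^{2} + \frac{1}{6} \right)}}{12} - \frac{\sqrt{6} \operatorname{atan}{\left(\sqrt{6} x \right)}}{4} + C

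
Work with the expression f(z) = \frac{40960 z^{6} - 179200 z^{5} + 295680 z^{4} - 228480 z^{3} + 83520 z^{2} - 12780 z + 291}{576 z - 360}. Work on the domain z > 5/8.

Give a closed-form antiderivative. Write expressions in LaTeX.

An antiderivative is F(z) = 5 \left(\frac{4 z^{2}}{3} - 2 z + \frac{1}{4}\right)^{3} - \frac{2 \log{\left(4 z - \frac{5}{2} \right)}}{3}.

For F(z) to be correct the identity F'(z) - f(z) = 0 must hold.
Check: d/dz[5 \left(\frac{4 z^{2}}{3} - 2 z + \frac{1}{4}\right)^{3} - \frac{2 \log{\left(4 z - \frac{5}{2} \right)}}{3}] = \frac{40960 z^{6} - 179200 z^{5} + 295680 z^{4} - 228480 z^{3} + 83520 z^{2} - 12780 z + 291}{576 z - 360} = f(z).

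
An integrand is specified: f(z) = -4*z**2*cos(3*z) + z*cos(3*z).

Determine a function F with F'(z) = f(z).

Integrate term by term and add the pieces.
Check: d/dz[-(36*z**2*sin(3*z) - 9*z*sin(3*z) + 24*z*cos(3*z) - 8*sin(3*z) - 3*cos(3*z))/27] = -4*z**2*cos(3*z) + z*cos(3*z) = f(z).

An antiderivative is F(z) = -(36*z**2*sin(3*z) - 9*z*sin(3*z) + 24*z*cos(3*z) - 8*sin(3*z) - 3*cos(3*z))/27.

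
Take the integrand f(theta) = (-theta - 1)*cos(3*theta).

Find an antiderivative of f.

Differentiate the proposed F(theta) back; it has to land on f(theta) exactly.
Check: d/dtheta[-theta*sin(3*theta)/3 - sin(3*theta)/3 - cos(3*theta)/9] = -theta*cos(3*theta) - cos(3*theta), which equals f(theta).

An antiderivative is F(theta) = -theta*sin(3*theta)/3 - sin(3*theta)/3 - cos(3*theta)/9.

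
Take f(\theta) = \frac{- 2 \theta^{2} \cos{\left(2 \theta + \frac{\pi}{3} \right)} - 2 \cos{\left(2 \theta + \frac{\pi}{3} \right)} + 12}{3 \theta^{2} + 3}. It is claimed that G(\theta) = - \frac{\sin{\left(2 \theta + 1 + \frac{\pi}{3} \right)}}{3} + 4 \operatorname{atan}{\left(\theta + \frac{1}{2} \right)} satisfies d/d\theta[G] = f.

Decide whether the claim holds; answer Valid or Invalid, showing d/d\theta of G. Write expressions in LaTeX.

Invalid: d/d\theta[G] - f = \frac{8 \theta^{4} \cos{\left(2 \theta + \frac{\pi}{3} \right)} - 8 \theta^{4} \cos{\left(2 \theta + 1 + \frac{\pi}{3} \right)} + 8 \theta^{3} \cos{\left(2 \theta + \frac{\pi}{3} \right)} - 8 \theta^{3} \cos{\left(2 \theta + 1 + \frac{\pi}{3} \right)} + 18 \theta^{2} \cos{\left(2 \theta + \frac{\pi}{3} \right)} - 18 \theta^{2} \cos{\left(2 \theta + 1 + \frac{\pi}{3} \right)} + 8 \theta \cos{\left(2 \theta + \frac{\pi}{3} \right)} - 8 \theta \cos{\left(2 \theta + 1 + \frac{\pi}{3} \right)} - 48 \theta + 10 \cos{\left(2 \theta + \frac{\pi}{3} \right)} - 10 \cos{\left(2 \theta + 1 + \frac{\pi}{3} \right)} - 12}{12 \theta^{4} + 12 \theta^{3} + 27 \theta^{2} + 12 \theta + 15}, which is not 0.

d/d\theta[G] = \frac{- 8 \theta^{2} \cos{\left(2 \theta + 1 + \frac{\pi}{3} \right)} - 8 \theta \cos{\left(2 \theta + 1 + \frac{\pi}{3} \right)} - 10 \cos{\left(2 \theta + 1 + \frac{\pi}{3} \right)} + 48}{12 \theta^{2} + 12 \theta + 15}
d/d\theta[G] - f(\theta) = \frac{8 \theta^{4} \cos{\left(2 \theta + \frac{\pi}{3} \right)} - 8 \theta^{4} \cos{\left(2 \theta + 1 + \frac{\pi}{3} \right)} + 8 \theta^{3} \cos{\left(2 \theta + \frac{\pi}{3} \right)} - 8 \theta^{3} \cos{\left(2 \theta + 1 + \frac{\pi}{3} \right)} + 18 \theta^{2} \cos{\left(2 \theta + \frac{\pi}{3} \right)} - 18 \theta^{2} \cos{\left(2 \theta + 1 + \frac{\pi}{3} \right)} + 8 \theta \cos{\left(2 \theta + \frac{\pi}{3} \right)} - 8 \theta \cos{\left(2 \theta + 1 + \frac{\pi}{3} \right)} - 48 \theta + 10 \cos{\left(2 \theta + \frac{\pi}{3} \right)} - 10 \cos{\left(2 \theta + 1 + \frac{\pi}{3} \right)} - 12}{12 \theta^{4} + 12 \theta^{3} + 27 \theta^{2} + 12 \theta + 15} != 0.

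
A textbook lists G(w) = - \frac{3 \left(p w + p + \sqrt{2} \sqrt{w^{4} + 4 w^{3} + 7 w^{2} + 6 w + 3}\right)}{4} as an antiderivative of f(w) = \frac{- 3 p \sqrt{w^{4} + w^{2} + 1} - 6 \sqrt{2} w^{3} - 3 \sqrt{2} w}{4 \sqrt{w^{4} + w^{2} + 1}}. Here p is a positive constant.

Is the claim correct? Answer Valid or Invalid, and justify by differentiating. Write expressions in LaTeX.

d/dw[G] = \frac{- 3 p \sqrt{w^{4} + 4 w^{3} + 7 w^{2} + 6 w + 3} - 6 \sqrt{2} w^{3} - 18 \sqrt{2} w^{2} - 21 \sqrt{2} w - 9 \sqrt{2}}{4 \sqrt{w^{4} + 4 w^{3} + 7 w^{2} + 6 w + 3}}
d/dw[G] - f(w) = \frac{- 6 \sqrt{2} w^{3} \sqrt{w^{4} + w^{2} + 1} + 6 \sqrt{2} w^{3} \sqrt{w^{4} + 4 w^{3} + 7 w^{2} + 6 w + 3} - 18 \sqrt{2} w^{2} \sqrt{w^{4} + w^{2} + 1} - 21 \sqrt{2} w \sqrt{w^{4} + w^{2} + 1} + 3 \sqrt{2} w \sqrt{w^{4} + 4 w^{3} + 7 w^{2} + 6 w + 3} - 9 \sqrt{2} \sqrt{w^{4} + w^{2} + 1}}{4 \sqrt{w^{4} + w^{2} + 1} \sqrt{w^{4} + 4 w^{3} + 7 w^{2} + 6 w + 3}} != 0.

Invalid: d/dw[G] - f = \frac{- 6 \sqrt{2} w^{3} \sqrt{w^{4} + w^{2} + 1} + 6 \sqrt{2} w^{3} \sqrt{w^{4} + 4 w^{3} + 7 w^{2} + 6 w + 3} - 18 \sqrt{2} w^{2} \sqrt{w^{4} + w^{2} + 1} - 21 \sqrt{2} w \sqrt{w^{4} + w^{2} + 1} + 3 \sqrt{2} w \sqrt{w^{4} + 4 w^{3} + 7 w^{2} + 6 w + 3} - 9 \sqrt{2} \sqrt{w^{4} + w^{2} + 1}}{4 \sqrt{w^{4} + w^{2} + 1} \sqrt{w^{4} + 4 w^{3} + 7 w^{2} + 6 w + 3}}, which is not 0.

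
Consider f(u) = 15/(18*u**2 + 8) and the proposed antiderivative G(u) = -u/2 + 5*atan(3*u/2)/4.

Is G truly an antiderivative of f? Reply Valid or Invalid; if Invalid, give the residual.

d/du[G] = (11 - 9*u**2)/(18*u**2 + 8)
d/du[G] - f(u) = -1/2 != 0.

Invalid: d/du[G] - f = -1/2, which is not 0.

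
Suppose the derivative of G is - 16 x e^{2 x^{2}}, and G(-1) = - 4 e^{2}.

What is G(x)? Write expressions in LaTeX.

G(x) = - 4 e^{2 x^{2}}

The substitution u = 2 x^{2} works: G'(x) is exactly (dG/du)*(du/dx) for that inner function.
A general antiderivative is - 4 e^{2 x^{2}} + C.
The condition gives C = - 4 e^{2} - (- 4 e^{2}) = 0.
So G(x) = - 4 e^{2 x^{2}}.
Check: d/dx[- 4 e^{2 x^{2}}] = - 16 x e^{2 x^{2}} = G'(x).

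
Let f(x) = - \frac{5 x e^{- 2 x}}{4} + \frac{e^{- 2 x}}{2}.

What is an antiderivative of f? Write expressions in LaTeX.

f has the shape u'v + uv' for u = \frac{5 x}{8} + \frac{1}{16} and v = e^{- 2 x} — it is the derivative of the product u*v.
Check: d/dx[\frac{5 x e^{- 2 x}}{8} + \frac{e^{- 2 x}}{16}] = \frac{\left(2 - 5 x\right) e^{- 2 x}}{4}, which equals f(x).

An antiderivative is F(x) = \frac{5 x e^{- 2 x}}{8} + \frac{e^{- 2 x}}{16}.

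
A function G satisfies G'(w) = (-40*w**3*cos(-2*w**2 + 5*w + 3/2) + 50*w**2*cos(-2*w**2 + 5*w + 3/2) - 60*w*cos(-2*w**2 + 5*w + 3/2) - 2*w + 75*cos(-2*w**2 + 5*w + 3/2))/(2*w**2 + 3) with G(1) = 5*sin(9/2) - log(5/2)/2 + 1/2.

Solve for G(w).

G(w) = -log(w**2 + 3/2)/2 + 5*sin(-2*w**2 + 5*w + 3/2) + 1/2

Differentiate the proposed G(w) back; it has to land on the given G'(w).
A general antiderivative is -log(w**2 + 3/2)/2 + 5*sin(-2*w**2 + 5*w + 3/2) + C.
The condition gives C = 5*sin(9/2) - log(5/2)/2 + 1/2 - (5*sin(9/2) - log(5/2)/2) = 1/2.
So G(w) = -log(w**2 + 3/2)/2 + 5*sin(-2*w**2 + 5*w + 3/2) + 1/2.
Check: d/dw[-log(w**2 + 3/2)/2 + 5*sin(-2*w**2 + 5*w + 3/2) + 1/2] = (-40*w**3*cos(-2*w**2 + 5*w + 3/2) + 50*w**2*cos(-2*w**2 + 5*w + 3/2) - 60*w*cos(-2*w**2 + 5*w + 3/2) - 2*w + 75*cos(-2*w**2 + 5*w + 3/2))/(2*w**2 + 3) = G'(w).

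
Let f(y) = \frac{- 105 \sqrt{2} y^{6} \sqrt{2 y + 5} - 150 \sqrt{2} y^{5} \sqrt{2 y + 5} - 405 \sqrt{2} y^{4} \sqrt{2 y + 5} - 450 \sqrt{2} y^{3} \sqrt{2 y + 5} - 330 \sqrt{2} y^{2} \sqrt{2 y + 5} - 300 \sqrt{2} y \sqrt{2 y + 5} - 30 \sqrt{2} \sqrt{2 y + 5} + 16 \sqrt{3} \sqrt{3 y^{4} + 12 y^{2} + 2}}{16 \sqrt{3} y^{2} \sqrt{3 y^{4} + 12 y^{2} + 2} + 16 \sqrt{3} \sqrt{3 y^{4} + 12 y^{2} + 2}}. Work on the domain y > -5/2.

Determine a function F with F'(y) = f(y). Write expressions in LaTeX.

An antiderivative F(y) passes only if d/dy[F] lands on f(y) exactly.
Check: d/dy[- \frac{10 \sqrt{6} y \sqrt{2 y + 5} \sqrt{3 y^{4} + 12 y^{2} + 2} + 25 \sqrt{6} \sqrt{2 y + 5} \sqrt{3 y^{4} + 12 y^{2} + 2} - 48 \operatorname{atan}{\left(y \right)}}{48}] = \frac{- 70 \sqrt{6} y^{7} - 275 \sqrt{6} y^{6} - 520 \sqrt{6} y^{5} - 975 \sqrt{6} y^{4} - 970 \sqrt{6} y^{3} - 750 \sqrt{6} y^{2} - 520 \sqrt{6} y + 16 \sqrt{2 y + 5} \sqrt{3 y^{4} + 12 y^{2} + 2} - 50 \sqrt{6}}{16 y^{2} \sqrt{2 y + 5} \sqrt{3 y^{4} + 12 y^{2} + 2} + 16 \sqrt{2 y + 5} \sqrt{3 y^{4} + 12 y^{2} + 2}}, which equals f(y).

An antiderivative is F(y) = - \frac{10 \sqrt{6} y \sqrt{2 y + 5} \sqrt{3 y^{4} + 12 y^{2} + 2} + 25 \sqrt{6} \sqrt{2 y + 5} \sqrt{3 y^{4} + 12 y^{2} + 2} - 48 \operatorname{atan}{\left(y \right)}}{48}.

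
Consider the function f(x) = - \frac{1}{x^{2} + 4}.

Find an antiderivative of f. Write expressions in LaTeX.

For F(x) to be correct the identity F'(x) - f(x) = 0 must hold.
Check: d/dx[- \frac{\operatorname{atan}{\left(\frac{x}{2} \right)}}{2}] = - \frac{1}{x^{2} + 4} = f(x).

An antiderivative is F(x) = - \frac{\operatorname{atan}{\left(\frac{x}{2} \right)}}{2}.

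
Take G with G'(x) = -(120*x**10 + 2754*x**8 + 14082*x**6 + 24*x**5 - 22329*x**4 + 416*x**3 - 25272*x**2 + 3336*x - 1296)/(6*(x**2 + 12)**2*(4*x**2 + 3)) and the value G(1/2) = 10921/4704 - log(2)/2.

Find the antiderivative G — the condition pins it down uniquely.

Check a candidate G(x) by differentiating: d/dx[G] must match the given G'(x).
A general antiderivative is -x**5 + 3*x**3 + x/2 - log(2*x**2 + 3/2)/2 - 5/(3*(x**2/2 + 6)) + C.
The condition gives C = 10921/4704 - log(2)/2 - (1513/4704 - log(2)/2) = 2.
So G(x) = (-6*x**7 - 54*x**5 + 219*x**3 - 3*x**2*log(2*x**2 + 3/2) + 12*x**2 + 36*x - 36*log(2*x**2 + 3/2) + 124)/(6*x**2 + 72).
Check: d/dx[(-6*x**7 - 54*x**5 + 219*x**3 - 3*x**2*log(2*x**2 + 3/2) + 12*x**2 + 36*x - 36*log(2*x**2 + 3/2) + 124)/(6*x**2 + 72)] = (-120*x**10 - 2754*x**8 - 14082*x**6 - 24*x**5 + 22329*x**4 - 416*x**3 + 25272*x**2 - 3336*x + 1296)/(24*x**6 + 594*x**4 + 3888*x**2 + 2592), which equals G'(x).

G(x) = (-6*x**7 - 54*x**5 + 219*x**3 - 3*x**2*log(2*x**2 + 3/2) + 12*x**2 + 36*x - 36*log(2*x**2 + 3/2) + 124)/(6*x**2 + 72)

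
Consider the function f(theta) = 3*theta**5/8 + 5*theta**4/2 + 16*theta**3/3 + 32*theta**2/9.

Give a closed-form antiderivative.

An antiderivative is F(theta) = theta**3*(3*theta + 8)**3/432.

f matches the chain-rule pattern g'(h)*h' with inner function h(theta) = theta**2/2 + 4*theta/3; substituting u = h(theta) collapses the integral.
Check: d/dtheta[theta**3*(3*theta + 8)**3/432] = 3*theta**5/8 + 5*theta**4/2 + 16*theta**3/3 + 32*theta**2/9 = f(theta).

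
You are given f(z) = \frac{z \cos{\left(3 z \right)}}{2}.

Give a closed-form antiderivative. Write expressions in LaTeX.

A first test for any F(z): its z-derivative must equal f(z) identically.
Check: d/dz[\frac{z \sin{\left(3 z \right)}}{6} + \frac{\cos{\left(3 z \right)}}{18}] = \frac{z \cos{\left(3 z \right)}}{2} = f(z).

An antiderivative is F(z) = \frac{z \sin{\left(3 z \right)}}{6} + \frac{\cos{\left(3 z \right)}}{18}.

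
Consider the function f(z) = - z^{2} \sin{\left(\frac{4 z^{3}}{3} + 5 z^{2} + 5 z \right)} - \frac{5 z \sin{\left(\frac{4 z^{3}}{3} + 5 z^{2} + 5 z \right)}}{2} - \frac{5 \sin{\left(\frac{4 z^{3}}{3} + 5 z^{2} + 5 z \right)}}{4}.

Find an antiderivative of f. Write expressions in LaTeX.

f matches the chain-rule pattern g'(h)*h' with inner function h(z) = \frac{4 z^{3}}{3} + 5 z^{2} + 5 z; substituting u = h(z) collapses the integral.
Check: d/dz[\frac{\cos{\left(\frac{4 z^{3}}{3} + 5 z^{2} + 5 z \right)}}{4}] = - z^{2} \sin{\left(\frac{4 z^{3}}{3} + 5 z^{2} + 5 z \right)} - \frac{5 z \sin{\left(\frac{4 z^{3}}{3} + 5 z^{2} + 5 z \right)}}{2} - \frac{5 \sin{\left(\frac{4 z^{3}}{3} + 5 z^{2} + 5 z \right)}}{4} = f(z).

An antiderivative is F(z) = \frac{\cos{\left(\frac{4 z^{3}}{3} + 5 z^{2} + 5 z \right)}}{4}.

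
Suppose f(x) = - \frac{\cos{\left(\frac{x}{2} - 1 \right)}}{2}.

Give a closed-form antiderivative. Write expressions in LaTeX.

An antiderivative is F(x) = - \sin{\left(\frac{x}{2} - 1 \right)}.

Whatever form F(x) takes, F'(x) = f(x) is non-negotiable.
Check: d/dx[- \sin{\left(\frac{x}{2} - 1 \right)}] = - \frac{\cos{\left(\frac{x}{2} - 1 \right)}}{2} = f(x).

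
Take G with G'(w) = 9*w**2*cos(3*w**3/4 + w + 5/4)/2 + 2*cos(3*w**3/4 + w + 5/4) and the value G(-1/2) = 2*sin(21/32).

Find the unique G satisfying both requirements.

The substitution u = 3*w**3/4 + w + 5/4 works: G'(w) is exactly (dG/du)*(du/dw) for that inner function.
A general antiderivative is 2*sin(3*w**3/4 + w + 5/4) + C.
The condition gives C = 2*sin(21/32) - (2*sin(21/32)) = 0.
So G(w) = 2*sin(3*w**3/4 + w + 5/4).
Check: d/dw[2*sin(3*w**3/4 + w + 5/4)] = 9*w**2*cos(3*w**3/4 + w + 5/4)/2 + 2*cos(3*w**3/4 + w + 5/4) = G'(w).

G(w) = 2*sin(3*w**3/4 + w + 5/4)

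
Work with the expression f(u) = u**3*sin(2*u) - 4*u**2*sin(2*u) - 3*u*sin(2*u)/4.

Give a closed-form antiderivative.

An antiderivative is F(u) = -(8*u**3*cos(2*u) - 12*u**2*sin(2*u) - 32*u**2*cos(2*u) + 32*u*sin(2*u) - 18*u*cos(2*u) + 9*sin(2*u) + 16*cos(2*u))/16.

The integrand splits into summands that can be handled one at a time.
Check: d/du[-(8*u**3*cos(2*u) - 12*u**2*sin(2*u) - 32*u**2*cos(2*u) + 32*u*sin(2*u) - 18*u*cos(2*u) + 9*sin(2*u) + 16*cos(2*u))/16] = u**3*sin(2*u) - 4*u**2*sin(2*u) - 3*u*sin(2*u)/4 = f(u).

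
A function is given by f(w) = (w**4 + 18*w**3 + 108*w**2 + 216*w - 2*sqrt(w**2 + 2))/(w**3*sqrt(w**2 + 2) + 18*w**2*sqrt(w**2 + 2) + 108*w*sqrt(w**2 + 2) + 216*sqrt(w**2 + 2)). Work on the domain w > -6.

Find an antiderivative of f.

An antiderivative is F(w) = sqrt(w**2 + 2) + (w + 6)**(-2).

Whatever form F(w) takes, F'(w) = f(w) is non-negotiable.
Check: d/dw[sqrt(w**2 + 2) + (w + 6)**(-2)] = (w**4 + 18*w**3 + 108*w**2 + 216*w - 2*sqrt(w**2 + 2))/(w**3*sqrt(w**2 + 2) + 18*w**2*sqrt(w**2 + 2) + 108*w*sqrt(w**2 + 2) + 216*sqrt(w**2 + 2)) = f(w).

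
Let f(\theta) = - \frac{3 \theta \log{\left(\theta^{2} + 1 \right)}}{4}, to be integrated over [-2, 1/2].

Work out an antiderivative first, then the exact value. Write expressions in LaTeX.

A candidate is checked by its d/d\theta: the result must match f(\theta).
F(\theta) = \frac{3 \left(- \theta^{2} \log{\left(\theta^{2} + 1 \right)} + \theta^{2} - \log{\left(\theta^{2} + 1 \right)}\right)}{8} is an antiderivative of f.
Check: d/d\theta[\frac{3 \left(- \theta^{2} \log{\left(\theta^{2} + 1 \right)} + \theta^{2} - \log{\left(\theta^{2} + 1 \right)}\right)}{8}] = - \frac{3 \theta \log{\left(\theta^{2} + 1 \right)}}{4} = f(\theta).
F(1/2) = \frac{3}{32} - \frac{15 \log{\left(\frac{5}{4} \right)}}{32}; F(-2) = \frac{3}{2} - \frac{15 \log{\left(5 \right)}}{8}.
Integral = F(1/2) - F(-2) = - \frac{45}{32} - \frac{15 \log{\left(\frac{5}{4} \right)}}{32} + \frac{15 \log{\left(5 \right)}}{8}.

Antiderivative: F(\theta) = \frac{3 \left(- \theta^{2} \log{\left(\theta^{2} + 1 \right)} + \theta^{2} - \log{\left(\theta^{2} + 1 \right)}\right)}{8}; value = - \frac{45}{32} - \frac{15 \log{\left(\frac{5}{4} \right)}}{32} + \frac{15 \log{\left(5 \right)}}{8}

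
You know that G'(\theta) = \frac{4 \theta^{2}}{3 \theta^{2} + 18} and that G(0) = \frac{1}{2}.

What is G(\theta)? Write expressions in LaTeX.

G(\theta) = \frac{4 \theta}{3} - \frac{4 \sqrt{6} \operatorname{atan}{\left(\frac{\sqrt{6} \theta}{6} \right)}}{3} + \frac{1}{2}

Recover the given G'(\theta) by differentiating a candidate G(\theta); any mismatch rules it out.
A general antiderivative is \frac{4 \theta}{3} - \frac{4 \sqrt{6} \operatorname{atan}{\left(\frac{\sqrt{6} \theta}{6} \right)}}{3} + C.
The condition gives C = \frac{1}{2} - (0) = \frac{1}{2}.
So G(\theta) = \frac{4 \theta}{3} - \frac{4 \sqrt{6} \operatorname{atan}{\left(\frac{\sqrt{6} \theta}{6} \right)}}{3} + \frac{1}{2}.
Check: d/d\theta[\frac{4 \theta}{3} - \frac{4 \sqrt{6} \operatorname{atan}{\left(\frac{\sqrt{6} \theta}{6} \right)}}{3} + \frac{1}{2}] = \frac{4 \theta^{2}}{3 \theta^{2} + 18} = G'(\theta).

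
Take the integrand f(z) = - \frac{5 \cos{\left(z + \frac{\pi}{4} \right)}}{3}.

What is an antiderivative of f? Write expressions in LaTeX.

Any candidate F(z) must reproduce f(z) exactly when differentiated.
Check: d/dz[- \frac{5 \sin{\left(z + \frac{\pi}{4} \right)}}{3}] = - \frac{5 \cos{\left(z + \frac{\pi}{4} \right)}}{3} = f(z).

An antiderivative is F(z) = - \frac{5 \sin{\left(z + \frac{\pi}{4} \right)}}{3}.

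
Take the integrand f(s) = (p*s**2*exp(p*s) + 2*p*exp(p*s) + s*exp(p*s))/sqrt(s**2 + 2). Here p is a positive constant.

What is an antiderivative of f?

Recognize the product-rule pattern: f = u'v + uv' with u = sqrt(s**2 + 2), v = exp(p*s), so integration by parts undoes it.
Check: d/ds[sqrt(s**2 + 2)*exp(p*s)] = (p*s**2*exp(p*s) + 2*p*exp(p*s) + s*exp(p*s))/sqrt(s**2 + 2) = f(s).

An antiderivative is F(s) = sqrt(s**2 + 2)*exp(p*s).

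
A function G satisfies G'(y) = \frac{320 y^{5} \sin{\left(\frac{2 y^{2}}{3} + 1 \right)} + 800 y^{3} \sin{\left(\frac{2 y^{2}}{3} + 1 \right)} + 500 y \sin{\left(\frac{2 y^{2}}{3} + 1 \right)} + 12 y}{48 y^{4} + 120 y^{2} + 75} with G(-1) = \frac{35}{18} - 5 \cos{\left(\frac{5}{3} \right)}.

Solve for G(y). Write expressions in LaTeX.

G(y) = - \frac{40 y^{2} \cos{\left(\frac{2 y^{2}}{3} + 1 \right)} - 16 y^{2} + 50 \cos{\left(\frac{2 y^{2}}{3} + 1 \right)} - 19}{2 \left(4 y^{2} + 5\right)}

Any candidate G(y) must reproduce the stated G'(y) exactly.
A general antiderivative is - 5 \cos{\left(\frac{2 y^{2}}{3} + 1 \right)} - \frac{1}{4 \left(2 y^{2} + \frac{5}{2}\right)} + C.
The condition gives C = \frac{35}{18} - 5 \cos{\left(\frac{5}{3} \right)} - (- \frac{1}{18} - 5 \cos{\left(\frac{5}{3} \right)}) = 2.
So G(y) = - \frac{40 y^{2} \cos{\left(\frac{2 y^{2}}{3} + 1 \right)} - 16 y^{2} + 50 \cos{\left(\frac{2 y^{2}}{3} + 1 \right)} - 19}{2 \left(4 y^{2} + 5\right)}.
Check: d/dy[- \frac{40 y^{2} \cos{\left(\frac{2 y^{2}}{3} + 1 \right)} - 16 y^{2} + 50 \cos{\left(\frac{2 y^{2}}{3} + 1 \right)} - 19}{2 \left(4 y^{2} + 5\right)}] = \frac{320 y^{5} \sin{\left(\frac{2 y^{2}}{3} + 1 \right)} + 800 y^{3} \sin{\left(\frac{2 y^{2}}{3} + 1 \right)} + 500 y \sin{\left(\frac{2 y^{2}}{3} + 1 \right)} + 12 y}{48 y^{4} + 120 y^{2} + 75} = G'(y).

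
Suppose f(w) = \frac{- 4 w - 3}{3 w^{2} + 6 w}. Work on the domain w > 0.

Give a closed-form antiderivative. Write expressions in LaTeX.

An antiderivative is F(w) = - \frac{3 \log{\left(w \right)} + 5 \log{\left(w + 2 \right)}}{6}.

Factor the denominator (3 w \left(w + 2\right)) and decompose: f = - \frac{5}{6 \left(w + 2\right)} - \frac{1}{2 w}; each piece integrates to a log, atan, or power term.
Check: d/dw[- \frac{3 \log{\left(w \right)} + 5 \log{\left(w + 2 \right)}}{6}] = \frac{- 4 w - 3}{3 w^{2} + 6 w} = f(w).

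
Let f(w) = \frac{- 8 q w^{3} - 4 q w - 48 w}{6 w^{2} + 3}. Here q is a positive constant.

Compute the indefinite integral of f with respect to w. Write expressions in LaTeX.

For F(w) to be correct the identity F'(w) - f(w) = 0 must hold.
Check: d/dw[\frac{2 \left(- q w^{2} - 6 \log{\left(4 w^{2} + 2 \right)}\right)}{3}] = \frac{- 8 q w^{3} - 4 q w - 48 w}{6 w^{2} + 3} = f(w).

F(w) = \frac{2 \left(- q w^{2} - 6 \log{\left(4 w^{2} + 2 \right)}\right)}{3} + C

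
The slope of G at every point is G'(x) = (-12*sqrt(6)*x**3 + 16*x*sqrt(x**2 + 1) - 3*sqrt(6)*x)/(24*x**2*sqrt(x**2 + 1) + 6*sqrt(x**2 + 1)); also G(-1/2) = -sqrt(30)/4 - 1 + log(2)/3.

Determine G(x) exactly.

A candidate passes only if d/dx[G] lands on the given G'(x) exactly.
A general antiderivative is -sqrt(3*x**2/2 + 3/2) + log(4*x**2 + 1)/3 + C.
The condition gives C = -sqrt(30)/4 - 1 + log(2)/3 - (-sqrt(30)/4 + log(2)/3) = -1.
So G(x) = (-3*sqrt(6)*sqrt(x**2 + 1) + 2*log(4*x**2 + 1) - 6)/6.
Check: d/dx[(-3*sqrt(6)*sqrt(x**2 + 1) + 2*log(4*x**2 + 1) - 6)/6] = (-12*sqrt(6)*x**3 + 16*x*sqrt(x**2 + 1) - 3*sqrt(6)*x)/(24*x**2*sqrt(x**2 + 1) + 6*sqrt(x**2 + 1)) = G'(x).

G(x) = (-3*sqrt(6)*sqrt(x**2 + 1) + 2*log(4*x**2 + 1) - 6)/6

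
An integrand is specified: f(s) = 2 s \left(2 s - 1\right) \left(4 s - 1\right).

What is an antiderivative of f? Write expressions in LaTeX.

An antiderivative is F(s) = 4 s^{4} - 4 s^{3} + s^{2}.

f matches the chain-rule pattern g'(h)*h' with inner function h(s) = s^{2} - \frac{s}{2}; substituting u = h(s) collapses the integral.
Check: d/ds[4 s^{4} - 4 s^{3} + s^{2}] = 16 s^{3} - 12 s^{2} + 2 s, which equals f(s).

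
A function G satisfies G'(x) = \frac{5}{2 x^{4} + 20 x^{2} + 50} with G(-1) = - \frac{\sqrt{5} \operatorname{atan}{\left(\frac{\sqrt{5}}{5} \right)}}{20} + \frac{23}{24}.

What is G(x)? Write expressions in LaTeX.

Recover the given G'(x) by differentiating a candidate G(x); any mismatch rules it out.
A general antiderivative is \frac{5 x}{20 x^{2} + 100} + \frac{\sqrt{5} \operatorname{atan}{\left(\frac{\sqrt{5} x}{5} \right)}}{20} + C.
The condition gives C = - \frac{\sqrt{5} \operatorname{atan}{\left(\frac{\sqrt{5}}{5} \right)}}{20} + \frac{23}{24} - (- \frac{\sqrt{5} \operatorname{atan}{\left(\frac{\sqrt{5}}{5} \right)}}{20} - \frac{1}{24}) = 1.
So G(x) = \frac{5 x}{20 x^{2} + 100} + \frac{\sqrt{5} \operatorname{atan}{\left(\frac{\sqrt{5} x}{5} \right)}}{20} + 1.
Check: d/dx[\frac{5 x}{20 x^{2} + 100} + \frac{\sqrt{5} \operatorname{atan}{\left(\frac{\sqrt{5} x}{5} \right)}}{20} + 1] = \frac{5}{2 x^{4} + 20 x^{2} + 50} = G'(x).

G(x) = \frac{5 x}{20 x^{2} + 100} + \frac{\sqrt{5} \operatorname{atan}{\left(\frac{\sqrt{5} x}{5} \right)}}{20} + 1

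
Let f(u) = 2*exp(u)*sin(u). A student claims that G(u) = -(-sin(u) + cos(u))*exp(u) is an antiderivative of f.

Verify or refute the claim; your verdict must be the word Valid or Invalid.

Valid: G'(u) = f(u).

d/du[G] = 2*exp(u)*sin(u)
This equals f(u) exactly, so the claim holds.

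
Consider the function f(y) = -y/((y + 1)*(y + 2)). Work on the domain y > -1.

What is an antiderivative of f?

An antiderivative is F(y) = log(y + 1) - 2*log(y + 2).

Factor the denominator ((y + 1)*(y + 2)) and decompose: f = -2/(y + 2) + 1/(y + 1); each piece integrates to a log, atan, or power term.
Check: d/dy[log(y + 1) - 2*log(y + 2)] = -y/(y**2 + 3*y + 2), which equals f(y).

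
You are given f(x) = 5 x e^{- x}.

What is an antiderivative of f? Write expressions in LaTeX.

f has the shape u'v + uv' for u = - 5 x - 5 and v = e^{- x} — it is the derivative of the product u*v.
Check: d/dx[\left(- 5 x - 5\right) e^{- x}] = 5 x e^{- x} = f(x).

An antiderivative is F(x) = \left(- 5 x - 5\right) e^{- x}.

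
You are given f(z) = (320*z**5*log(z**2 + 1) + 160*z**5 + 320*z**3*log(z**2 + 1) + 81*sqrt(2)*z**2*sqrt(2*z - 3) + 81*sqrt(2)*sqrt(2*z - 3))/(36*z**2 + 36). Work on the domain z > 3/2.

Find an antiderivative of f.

Whatever form F(z) takes, F'(z) = f(z) is non-negotiable.
Check: d/dz[(80*z**4*log(z**2 + 1) + 27*sqrt(2)*(2*z - 3)**(3/2))/36] = (320*z**5*log(z**2 + 1) + 160*z**5 + 320*z**3*log(z**2 + 1) + 81*sqrt(2)*z**2*sqrt(2*z - 3) + 81*sqrt(2)*sqrt(2*z - 3))/(36*z**2 + 36) = f(z).

An antiderivative is F(z) = (80*z**4*log(z**2 + 1) + 27*sqrt(2)*(2*z - 3)**(3/2))/36.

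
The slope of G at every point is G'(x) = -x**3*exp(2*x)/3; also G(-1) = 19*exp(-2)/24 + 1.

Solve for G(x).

G(x) = (-4*x**3 + 6*x**2 - 6*x + 3)*exp(2*x)/24 + 1

Recognize the product-rule pattern: G'(x) = u'v + uv' with u = -x**3/6 + x**2/4 - x/4 + 1/8, v = exp(2*x), so integration by parts undoes it.
A general antiderivative is (-4*x**3 + 6*x**2 - 6*x + 3)*exp(2*x)/24 + C.
The condition gives C = 19*exp(-2)/24 + 1 - (19*exp(-2)/24) = 1.
So G(x) = (-4*x**3 + 6*x**2 - 6*x + 3)*exp(2*x)/24 + 1.
Check: d/dx[(-4*x**3 + 6*x**2 - 6*x + 3)*exp(2*x)/24 + 1] = -x**3*exp(2*x)/3 = G'(x).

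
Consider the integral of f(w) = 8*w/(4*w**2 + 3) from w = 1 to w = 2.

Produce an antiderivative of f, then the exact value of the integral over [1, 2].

The substitution u = 4*w**2 + 3 works: f is exactly (dF/du)*(du/dw) for that inner function.
F(w) = log(4*w**2 + 3) is an antiderivative of f.
Check: d/dw[log(4*w**2 + 3)] = 8*w/(4*w**2 + 3) = f(w).
F(2) = log(19); F(1) = log(7).
Integral = F(2) - F(1) = -log(7) + log(19).

Antiderivative: F(w) = log(4*w**2 + 3); value = -log(7) + log(19)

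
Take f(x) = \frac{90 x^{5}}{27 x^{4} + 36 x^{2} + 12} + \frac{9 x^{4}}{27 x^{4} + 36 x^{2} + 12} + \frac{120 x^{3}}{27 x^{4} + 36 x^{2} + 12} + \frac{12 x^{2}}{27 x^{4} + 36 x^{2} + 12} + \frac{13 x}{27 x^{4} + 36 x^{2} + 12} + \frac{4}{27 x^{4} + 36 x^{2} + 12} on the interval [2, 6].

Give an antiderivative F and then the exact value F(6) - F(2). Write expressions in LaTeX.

Integrate term by term and add the pieces.
F(x) = \frac{30 x^{4} + 6 x^{3} + 8 x^{2} + 4 x + 1}{6 \left(3 x^{2} + 2\right)} is an antiderivative of f.
Check: d/dx[\frac{30 x^{4} + 6 x^{3} + 8 x^{2} + 4 x + 1}{6 \left(3 x^{2} + 2\right)}] = \frac{90 x^{5} + 9 x^{4} + 120 x^{3} + 12 x^{2} + 13 x + 4}{27 x^{4} + 36 x^{2} + 12}, which equals f(x).
F(6) = \frac{40489}{660}; F(2) = \frac{569}{84}.
Integral = F(6) - F(2) = \frac{63032}{1155}.

Antiderivative: F(x) = \frac{30 x^{4} + 6 x^{3} + 8 x^{2} + 4 x + 1}{6 \left(3 x^{2} + 2\right)}; value = \frac{63032}{1155}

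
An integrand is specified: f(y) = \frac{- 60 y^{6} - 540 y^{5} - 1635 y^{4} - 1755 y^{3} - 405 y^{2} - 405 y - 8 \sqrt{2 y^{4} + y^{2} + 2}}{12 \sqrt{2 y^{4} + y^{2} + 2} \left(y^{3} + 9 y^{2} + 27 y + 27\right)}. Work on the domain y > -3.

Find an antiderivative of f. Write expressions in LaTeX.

An antiderivative is F(y) = \frac{- 15 \left(y + 3\right)^{2} \sqrt{2 y^{4} + y^{2} + 2} + 4}{12 \left(y + 3\right)^{2}}.

A candidate is checked by its d/dy: the result must match f(y).
Check: d/dy[\frac{- 15 \left(y + 3\right)^{2} \sqrt{2 y^{4} + y^{2} + 2} + 4}{12 \left(y + 3\right)^{2}}] = \frac{- 60 y^{6} - 540 y^{5} - 1635 y^{4} - 1755 y^{3} - 405 y^{2} - 405 y - 8 \sqrt{2 y^{4} + y^{2} + 2}}{12 y^{3} \sqrt{2 y^{4} + y^{2} + 2} + 108 y^{2} \sqrt{2 y^{4} + y^{2} + 2} + 324 y \sqrt{2 y^{4} + y^{2} + 2} + 324 \sqrt{2 y^{4} + y^{2} + 2}}, which equals f(y).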